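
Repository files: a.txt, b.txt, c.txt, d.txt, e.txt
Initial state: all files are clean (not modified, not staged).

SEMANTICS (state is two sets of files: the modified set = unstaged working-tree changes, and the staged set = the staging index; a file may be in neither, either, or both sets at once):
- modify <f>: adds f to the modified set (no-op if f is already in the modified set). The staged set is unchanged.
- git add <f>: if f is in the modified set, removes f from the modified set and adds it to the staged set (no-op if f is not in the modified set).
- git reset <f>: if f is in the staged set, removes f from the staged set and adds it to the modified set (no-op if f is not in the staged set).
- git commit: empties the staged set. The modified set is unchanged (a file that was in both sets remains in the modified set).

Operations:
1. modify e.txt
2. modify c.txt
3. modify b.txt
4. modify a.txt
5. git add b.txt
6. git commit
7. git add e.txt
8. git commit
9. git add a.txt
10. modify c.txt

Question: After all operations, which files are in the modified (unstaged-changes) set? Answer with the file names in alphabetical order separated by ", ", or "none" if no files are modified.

Answer: c.txt

Derivation:
After op 1 (modify e.txt): modified={e.txt} staged={none}
After op 2 (modify c.txt): modified={c.txt, e.txt} staged={none}
After op 3 (modify b.txt): modified={b.txt, c.txt, e.txt} staged={none}
After op 4 (modify a.txt): modified={a.txt, b.txt, c.txt, e.txt} staged={none}
After op 5 (git add b.txt): modified={a.txt, c.txt, e.txt} staged={b.txt}
After op 6 (git commit): modified={a.txt, c.txt, e.txt} staged={none}
After op 7 (git add e.txt): modified={a.txt, c.txt} staged={e.txt}
After op 8 (git commit): modified={a.txt, c.txt} staged={none}
After op 9 (git add a.txt): modified={c.txt} staged={a.txt}
After op 10 (modify c.txt): modified={c.txt} staged={a.txt}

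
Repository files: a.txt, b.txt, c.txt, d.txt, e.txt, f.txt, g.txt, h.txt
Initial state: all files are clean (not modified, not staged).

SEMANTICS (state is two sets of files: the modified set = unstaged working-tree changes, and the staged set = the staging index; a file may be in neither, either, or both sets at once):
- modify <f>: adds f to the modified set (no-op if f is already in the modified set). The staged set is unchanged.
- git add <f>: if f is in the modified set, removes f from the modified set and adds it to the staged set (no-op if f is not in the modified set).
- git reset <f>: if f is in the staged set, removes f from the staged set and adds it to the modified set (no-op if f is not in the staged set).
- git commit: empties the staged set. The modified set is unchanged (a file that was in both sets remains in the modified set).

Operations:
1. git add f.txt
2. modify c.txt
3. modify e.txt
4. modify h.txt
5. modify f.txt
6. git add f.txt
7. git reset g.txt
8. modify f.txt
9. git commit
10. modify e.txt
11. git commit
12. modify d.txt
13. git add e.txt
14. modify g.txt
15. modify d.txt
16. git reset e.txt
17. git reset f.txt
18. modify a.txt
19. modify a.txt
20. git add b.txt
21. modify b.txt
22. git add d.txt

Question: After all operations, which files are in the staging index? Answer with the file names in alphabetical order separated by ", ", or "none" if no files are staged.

Answer: d.txt

Derivation:
After op 1 (git add f.txt): modified={none} staged={none}
After op 2 (modify c.txt): modified={c.txt} staged={none}
After op 3 (modify e.txt): modified={c.txt, e.txt} staged={none}
After op 4 (modify h.txt): modified={c.txt, e.txt, h.txt} staged={none}
After op 5 (modify f.txt): modified={c.txt, e.txt, f.txt, h.txt} staged={none}
After op 6 (git add f.txt): modified={c.txt, e.txt, h.txt} staged={f.txt}
After op 7 (git reset g.txt): modified={c.txt, e.txt, h.txt} staged={f.txt}
After op 8 (modify f.txt): modified={c.txt, e.txt, f.txt, h.txt} staged={f.txt}
After op 9 (git commit): modified={c.txt, e.txt, f.txt, h.txt} staged={none}
After op 10 (modify e.txt): modified={c.txt, e.txt, f.txt, h.txt} staged={none}
After op 11 (git commit): modified={c.txt, e.txt, f.txt, h.txt} staged={none}
After op 12 (modify d.txt): modified={c.txt, d.txt, e.txt, f.txt, h.txt} staged={none}
After op 13 (git add e.txt): modified={c.txt, d.txt, f.txt, h.txt} staged={e.txt}
After op 14 (modify g.txt): modified={c.txt, d.txt, f.txt, g.txt, h.txt} staged={e.txt}
After op 15 (modify d.txt): modified={c.txt, d.txt, f.txt, g.txt, h.txt} staged={e.txt}
After op 16 (git reset e.txt): modified={c.txt, d.txt, e.txt, f.txt, g.txt, h.txt} staged={none}
After op 17 (git reset f.txt): modified={c.txt, d.txt, e.txt, f.txt, g.txt, h.txt} staged={none}
After op 18 (modify a.txt): modified={a.txt, c.txt, d.txt, e.txt, f.txt, g.txt, h.txt} staged={none}
After op 19 (modify a.txt): modified={a.txt, c.txt, d.txt, e.txt, f.txt, g.txt, h.txt} staged={none}
After op 20 (git add b.txt): modified={a.txt, c.txt, d.txt, e.txt, f.txt, g.txt, h.txt} staged={none}
After op 21 (modify b.txt): modified={a.txt, b.txt, c.txt, d.txt, e.txt, f.txt, g.txt, h.txt} staged={none}
After op 22 (git add d.txt): modified={a.txt, b.txt, c.txt, e.txt, f.txt, g.txt, h.txt} staged={d.txt}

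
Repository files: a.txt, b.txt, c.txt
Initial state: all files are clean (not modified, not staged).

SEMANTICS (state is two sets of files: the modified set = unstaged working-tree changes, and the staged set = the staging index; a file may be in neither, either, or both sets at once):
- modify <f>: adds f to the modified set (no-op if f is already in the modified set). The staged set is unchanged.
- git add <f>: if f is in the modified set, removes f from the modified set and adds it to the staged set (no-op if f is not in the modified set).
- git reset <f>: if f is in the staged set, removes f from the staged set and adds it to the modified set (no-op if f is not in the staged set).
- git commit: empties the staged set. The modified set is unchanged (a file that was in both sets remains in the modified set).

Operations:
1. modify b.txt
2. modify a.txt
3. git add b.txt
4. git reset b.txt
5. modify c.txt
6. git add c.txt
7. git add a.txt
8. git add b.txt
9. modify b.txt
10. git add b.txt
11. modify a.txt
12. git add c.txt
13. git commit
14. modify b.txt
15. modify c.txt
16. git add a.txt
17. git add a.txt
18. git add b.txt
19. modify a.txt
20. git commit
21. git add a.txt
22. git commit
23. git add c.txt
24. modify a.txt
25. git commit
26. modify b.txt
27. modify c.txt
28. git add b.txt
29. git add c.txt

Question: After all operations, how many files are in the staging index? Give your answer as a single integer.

After op 1 (modify b.txt): modified={b.txt} staged={none}
After op 2 (modify a.txt): modified={a.txt, b.txt} staged={none}
After op 3 (git add b.txt): modified={a.txt} staged={b.txt}
After op 4 (git reset b.txt): modified={a.txt, b.txt} staged={none}
After op 5 (modify c.txt): modified={a.txt, b.txt, c.txt} staged={none}
After op 6 (git add c.txt): modified={a.txt, b.txt} staged={c.txt}
After op 7 (git add a.txt): modified={b.txt} staged={a.txt, c.txt}
After op 8 (git add b.txt): modified={none} staged={a.txt, b.txt, c.txt}
After op 9 (modify b.txt): modified={b.txt} staged={a.txt, b.txt, c.txt}
After op 10 (git add b.txt): modified={none} staged={a.txt, b.txt, c.txt}
After op 11 (modify a.txt): modified={a.txt} staged={a.txt, b.txt, c.txt}
After op 12 (git add c.txt): modified={a.txt} staged={a.txt, b.txt, c.txt}
After op 13 (git commit): modified={a.txt} staged={none}
After op 14 (modify b.txt): modified={a.txt, b.txt} staged={none}
After op 15 (modify c.txt): modified={a.txt, b.txt, c.txt} staged={none}
After op 16 (git add a.txt): modified={b.txt, c.txt} staged={a.txt}
After op 17 (git add a.txt): modified={b.txt, c.txt} staged={a.txt}
After op 18 (git add b.txt): modified={c.txt} staged={a.txt, b.txt}
After op 19 (modify a.txt): modified={a.txt, c.txt} staged={a.txt, b.txt}
After op 20 (git commit): modified={a.txt, c.txt} staged={none}
After op 21 (git add a.txt): modified={c.txt} staged={a.txt}
After op 22 (git commit): modified={c.txt} staged={none}
After op 23 (git add c.txt): modified={none} staged={c.txt}
After op 24 (modify a.txt): modified={a.txt} staged={c.txt}
After op 25 (git commit): modified={a.txt} staged={none}
After op 26 (modify b.txt): modified={a.txt, b.txt} staged={none}
After op 27 (modify c.txt): modified={a.txt, b.txt, c.txt} staged={none}
After op 28 (git add b.txt): modified={a.txt, c.txt} staged={b.txt}
After op 29 (git add c.txt): modified={a.txt} staged={b.txt, c.txt}
Final staged set: {b.txt, c.txt} -> count=2

Answer: 2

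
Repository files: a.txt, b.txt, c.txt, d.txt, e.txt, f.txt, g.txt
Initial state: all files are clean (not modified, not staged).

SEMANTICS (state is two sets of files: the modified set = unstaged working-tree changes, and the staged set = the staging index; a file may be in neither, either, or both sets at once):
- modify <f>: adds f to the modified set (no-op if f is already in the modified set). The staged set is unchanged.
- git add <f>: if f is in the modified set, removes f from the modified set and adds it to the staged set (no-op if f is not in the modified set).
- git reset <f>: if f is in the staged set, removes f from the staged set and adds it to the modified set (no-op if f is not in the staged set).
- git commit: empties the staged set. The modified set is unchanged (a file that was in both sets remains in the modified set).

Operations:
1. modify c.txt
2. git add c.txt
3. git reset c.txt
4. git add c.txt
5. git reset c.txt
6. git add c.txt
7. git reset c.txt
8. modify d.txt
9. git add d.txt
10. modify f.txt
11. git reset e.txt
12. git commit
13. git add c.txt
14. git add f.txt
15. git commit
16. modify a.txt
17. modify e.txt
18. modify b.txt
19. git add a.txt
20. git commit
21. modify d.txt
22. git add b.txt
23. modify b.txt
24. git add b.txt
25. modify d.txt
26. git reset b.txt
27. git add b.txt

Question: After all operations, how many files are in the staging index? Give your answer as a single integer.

Answer: 1

Derivation:
After op 1 (modify c.txt): modified={c.txt} staged={none}
After op 2 (git add c.txt): modified={none} staged={c.txt}
After op 3 (git reset c.txt): modified={c.txt} staged={none}
After op 4 (git add c.txt): modified={none} staged={c.txt}
After op 5 (git reset c.txt): modified={c.txt} staged={none}
After op 6 (git add c.txt): modified={none} staged={c.txt}
After op 7 (git reset c.txt): modified={c.txt} staged={none}
After op 8 (modify d.txt): modified={c.txt, d.txt} staged={none}
After op 9 (git add d.txt): modified={c.txt} staged={d.txt}
After op 10 (modify f.txt): modified={c.txt, f.txt} staged={d.txt}
After op 11 (git reset e.txt): modified={c.txt, f.txt} staged={d.txt}
After op 12 (git commit): modified={c.txt, f.txt} staged={none}
After op 13 (git add c.txt): modified={f.txt} staged={c.txt}
After op 14 (git add f.txt): modified={none} staged={c.txt, f.txt}
After op 15 (git commit): modified={none} staged={none}
After op 16 (modify a.txt): modified={a.txt} staged={none}
After op 17 (modify e.txt): modified={a.txt, e.txt} staged={none}
After op 18 (modify b.txt): modified={a.txt, b.txt, e.txt} staged={none}
After op 19 (git add a.txt): modified={b.txt, e.txt} staged={a.txt}
After op 20 (git commit): modified={b.txt, e.txt} staged={none}
After op 21 (modify d.txt): modified={b.txt, d.txt, e.txt} staged={none}
After op 22 (git add b.txt): modified={d.txt, e.txt} staged={b.txt}
After op 23 (modify b.txt): modified={b.txt, d.txt, e.txt} staged={b.txt}
After op 24 (git add b.txt): modified={d.txt, e.txt} staged={b.txt}
After op 25 (modify d.txt): modified={d.txt, e.txt} staged={b.txt}
After op 26 (git reset b.txt): modified={b.txt, d.txt, e.txt} staged={none}
After op 27 (git add b.txt): modified={d.txt, e.txt} staged={b.txt}
Final staged set: {b.txt} -> count=1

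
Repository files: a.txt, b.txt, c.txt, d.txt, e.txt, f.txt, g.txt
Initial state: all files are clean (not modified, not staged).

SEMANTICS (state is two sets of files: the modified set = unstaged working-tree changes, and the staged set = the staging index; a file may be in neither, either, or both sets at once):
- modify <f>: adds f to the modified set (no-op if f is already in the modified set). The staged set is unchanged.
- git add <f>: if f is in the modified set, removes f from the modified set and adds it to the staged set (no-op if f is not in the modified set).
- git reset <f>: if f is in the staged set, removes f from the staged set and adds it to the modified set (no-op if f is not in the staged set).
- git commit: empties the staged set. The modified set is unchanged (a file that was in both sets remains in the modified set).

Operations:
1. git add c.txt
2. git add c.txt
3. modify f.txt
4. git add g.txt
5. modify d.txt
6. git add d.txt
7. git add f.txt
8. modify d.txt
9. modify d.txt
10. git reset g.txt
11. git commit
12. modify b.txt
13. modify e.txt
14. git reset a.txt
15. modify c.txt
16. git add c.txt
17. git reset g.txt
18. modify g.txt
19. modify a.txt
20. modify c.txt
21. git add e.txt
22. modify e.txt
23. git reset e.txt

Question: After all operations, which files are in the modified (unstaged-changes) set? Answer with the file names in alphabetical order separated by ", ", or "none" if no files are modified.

After op 1 (git add c.txt): modified={none} staged={none}
After op 2 (git add c.txt): modified={none} staged={none}
After op 3 (modify f.txt): modified={f.txt} staged={none}
After op 4 (git add g.txt): modified={f.txt} staged={none}
After op 5 (modify d.txt): modified={d.txt, f.txt} staged={none}
After op 6 (git add d.txt): modified={f.txt} staged={d.txt}
After op 7 (git add f.txt): modified={none} staged={d.txt, f.txt}
After op 8 (modify d.txt): modified={d.txt} staged={d.txt, f.txt}
After op 9 (modify d.txt): modified={d.txt} staged={d.txt, f.txt}
After op 10 (git reset g.txt): modified={d.txt} staged={d.txt, f.txt}
After op 11 (git commit): modified={d.txt} staged={none}
After op 12 (modify b.txt): modified={b.txt, d.txt} staged={none}
After op 13 (modify e.txt): modified={b.txt, d.txt, e.txt} staged={none}
After op 14 (git reset a.txt): modified={b.txt, d.txt, e.txt} staged={none}
After op 15 (modify c.txt): modified={b.txt, c.txt, d.txt, e.txt} staged={none}
After op 16 (git add c.txt): modified={b.txt, d.txt, e.txt} staged={c.txt}
After op 17 (git reset g.txt): modified={b.txt, d.txt, e.txt} staged={c.txt}
After op 18 (modify g.txt): modified={b.txt, d.txt, e.txt, g.txt} staged={c.txt}
After op 19 (modify a.txt): modified={a.txt, b.txt, d.txt, e.txt, g.txt} staged={c.txt}
After op 20 (modify c.txt): modified={a.txt, b.txt, c.txt, d.txt, e.txt, g.txt} staged={c.txt}
After op 21 (git add e.txt): modified={a.txt, b.txt, c.txt, d.txt, g.txt} staged={c.txt, e.txt}
After op 22 (modify e.txt): modified={a.txt, b.txt, c.txt, d.txt, e.txt, g.txt} staged={c.txt, e.txt}
After op 23 (git reset e.txt): modified={a.txt, b.txt, c.txt, d.txt, e.txt, g.txt} staged={c.txt}

Answer: a.txt, b.txt, c.txt, d.txt, e.txt, g.txt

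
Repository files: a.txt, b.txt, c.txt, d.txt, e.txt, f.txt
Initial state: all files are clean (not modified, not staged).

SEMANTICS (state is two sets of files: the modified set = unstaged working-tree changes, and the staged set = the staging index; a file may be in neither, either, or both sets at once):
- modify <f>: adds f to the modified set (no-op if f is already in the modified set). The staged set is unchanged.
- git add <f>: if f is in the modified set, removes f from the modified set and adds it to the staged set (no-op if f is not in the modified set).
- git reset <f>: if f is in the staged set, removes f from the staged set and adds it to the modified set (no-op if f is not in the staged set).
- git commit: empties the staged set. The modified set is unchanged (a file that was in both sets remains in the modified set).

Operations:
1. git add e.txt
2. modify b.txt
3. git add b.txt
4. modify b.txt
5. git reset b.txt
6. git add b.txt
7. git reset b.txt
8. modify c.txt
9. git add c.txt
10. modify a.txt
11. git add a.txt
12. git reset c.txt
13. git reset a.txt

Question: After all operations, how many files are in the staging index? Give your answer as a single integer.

Answer: 0

Derivation:
After op 1 (git add e.txt): modified={none} staged={none}
After op 2 (modify b.txt): modified={b.txt} staged={none}
After op 3 (git add b.txt): modified={none} staged={b.txt}
After op 4 (modify b.txt): modified={b.txt} staged={b.txt}
After op 5 (git reset b.txt): modified={b.txt} staged={none}
After op 6 (git add b.txt): modified={none} staged={b.txt}
After op 7 (git reset b.txt): modified={b.txt} staged={none}
After op 8 (modify c.txt): modified={b.txt, c.txt} staged={none}
After op 9 (git add c.txt): modified={b.txt} staged={c.txt}
After op 10 (modify a.txt): modified={a.txt, b.txt} staged={c.txt}
After op 11 (git add a.txt): modified={b.txt} staged={a.txt, c.txt}
After op 12 (git reset c.txt): modified={b.txt, c.txt} staged={a.txt}
After op 13 (git reset a.txt): modified={a.txt, b.txt, c.txt} staged={none}
Final staged set: {none} -> count=0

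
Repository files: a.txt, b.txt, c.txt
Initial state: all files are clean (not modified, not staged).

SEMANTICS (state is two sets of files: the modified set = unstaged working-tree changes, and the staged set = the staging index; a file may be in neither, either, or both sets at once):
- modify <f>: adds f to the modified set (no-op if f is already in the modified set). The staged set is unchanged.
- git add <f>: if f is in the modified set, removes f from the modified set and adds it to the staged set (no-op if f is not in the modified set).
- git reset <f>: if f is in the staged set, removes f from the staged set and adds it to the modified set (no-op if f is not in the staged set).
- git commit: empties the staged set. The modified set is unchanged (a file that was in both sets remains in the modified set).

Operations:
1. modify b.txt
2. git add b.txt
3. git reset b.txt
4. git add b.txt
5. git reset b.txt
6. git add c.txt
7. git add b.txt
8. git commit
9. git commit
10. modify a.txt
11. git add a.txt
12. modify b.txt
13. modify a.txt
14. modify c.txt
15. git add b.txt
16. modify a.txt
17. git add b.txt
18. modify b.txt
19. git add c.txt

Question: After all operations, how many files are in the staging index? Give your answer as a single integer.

After op 1 (modify b.txt): modified={b.txt} staged={none}
After op 2 (git add b.txt): modified={none} staged={b.txt}
After op 3 (git reset b.txt): modified={b.txt} staged={none}
After op 4 (git add b.txt): modified={none} staged={b.txt}
After op 5 (git reset b.txt): modified={b.txt} staged={none}
After op 6 (git add c.txt): modified={b.txt} staged={none}
After op 7 (git add b.txt): modified={none} staged={b.txt}
After op 8 (git commit): modified={none} staged={none}
After op 9 (git commit): modified={none} staged={none}
After op 10 (modify a.txt): modified={a.txt} staged={none}
After op 11 (git add a.txt): modified={none} staged={a.txt}
After op 12 (modify b.txt): modified={b.txt} staged={a.txt}
After op 13 (modify a.txt): modified={a.txt, b.txt} staged={a.txt}
After op 14 (modify c.txt): modified={a.txt, b.txt, c.txt} staged={a.txt}
After op 15 (git add b.txt): modified={a.txt, c.txt} staged={a.txt, b.txt}
After op 16 (modify a.txt): modified={a.txt, c.txt} staged={a.txt, b.txt}
After op 17 (git add b.txt): modified={a.txt, c.txt} staged={a.txt, b.txt}
After op 18 (modify b.txt): modified={a.txt, b.txt, c.txt} staged={a.txt, b.txt}
After op 19 (git add c.txt): modified={a.txt, b.txt} staged={a.txt, b.txt, c.txt}
Final staged set: {a.txt, b.txt, c.txt} -> count=3

Answer: 3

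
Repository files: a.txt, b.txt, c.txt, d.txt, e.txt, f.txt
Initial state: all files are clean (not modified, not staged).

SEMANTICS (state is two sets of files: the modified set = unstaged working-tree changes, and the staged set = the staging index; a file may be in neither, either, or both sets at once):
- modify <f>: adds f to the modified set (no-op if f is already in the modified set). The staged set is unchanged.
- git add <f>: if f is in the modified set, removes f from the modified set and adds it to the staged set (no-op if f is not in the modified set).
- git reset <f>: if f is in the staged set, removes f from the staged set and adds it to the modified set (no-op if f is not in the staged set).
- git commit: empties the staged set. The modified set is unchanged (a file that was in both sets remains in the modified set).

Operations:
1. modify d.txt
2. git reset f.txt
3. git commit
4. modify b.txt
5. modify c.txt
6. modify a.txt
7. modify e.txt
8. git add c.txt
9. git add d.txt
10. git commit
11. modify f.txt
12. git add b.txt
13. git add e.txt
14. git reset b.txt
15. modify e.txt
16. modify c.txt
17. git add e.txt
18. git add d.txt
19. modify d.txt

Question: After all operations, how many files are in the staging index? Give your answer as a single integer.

After op 1 (modify d.txt): modified={d.txt} staged={none}
After op 2 (git reset f.txt): modified={d.txt} staged={none}
After op 3 (git commit): modified={d.txt} staged={none}
After op 4 (modify b.txt): modified={b.txt, d.txt} staged={none}
After op 5 (modify c.txt): modified={b.txt, c.txt, d.txt} staged={none}
After op 6 (modify a.txt): modified={a.txt, b.txt, c.txt, d.txt} staged={none}
After op 7 (modify e.txt): modified={a.txt, b.txt, c.txt, d.txt, e.txt} staged={none}
After op 8 (git add c.txt): modified={a.txt, b.txt, d.txt, e.txt} staged={c.txt}
After op 9 (git add d.txt): modified={a.txt, b.txt, e.txt} staged={c.txt, d.txt}
After op 10 (git commit): modified={a.txt, b.txt, e.txt} staged={none}
After op 11 (modify f.txt): modified={a.txt, b.txt, e.txt, f.txt} staged={none}
After op 12 (git add b.txt): modified={a.txt, e.txt, f.txt} staged={b.txt}
After op 13 (git add e.txt): modified={a.txt, f.txt} staged={b.txt, e.txt}
After op 14 (git reset b.txt): modified={a.txt, b.txt, f.txt} staged={e.txt}
After op 15 (modify e.txt): modified={a.txt, b.txt, e.txt, f.txt} staged={e.txt}
After op 16 (modify c.txt): modified={a.txt, b.txt, c.txt, e.txt, f.txt} staged={e.txt}
After op 17 (git add e.txt): modified={a.txt, b.txt, c.txt, f.txt} staged={e.txt}
After op 18 (git add d.txt): modified={a.txt, b.txt, c.txt, f.txt} staged={e.txt}
After op 19 (modify d.txt): modified={a.txt, b.txt, c.txt, d.txt, f.txt} staged={e.txt}
Final staged set: {e.txt} -> count=1

Answer: 1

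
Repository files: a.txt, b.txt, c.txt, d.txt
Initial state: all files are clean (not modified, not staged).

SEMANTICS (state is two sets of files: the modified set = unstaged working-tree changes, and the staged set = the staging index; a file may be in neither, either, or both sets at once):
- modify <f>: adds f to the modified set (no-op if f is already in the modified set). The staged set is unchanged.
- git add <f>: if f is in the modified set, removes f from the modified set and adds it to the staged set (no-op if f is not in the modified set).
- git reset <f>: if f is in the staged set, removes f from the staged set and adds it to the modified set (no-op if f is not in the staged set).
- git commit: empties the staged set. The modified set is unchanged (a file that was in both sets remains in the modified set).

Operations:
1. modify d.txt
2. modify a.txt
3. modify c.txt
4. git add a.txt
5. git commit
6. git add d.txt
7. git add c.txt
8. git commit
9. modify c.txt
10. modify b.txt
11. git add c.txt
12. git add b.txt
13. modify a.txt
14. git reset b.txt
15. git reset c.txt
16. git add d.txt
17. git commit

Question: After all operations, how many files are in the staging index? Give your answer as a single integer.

Answer: 0

Derivation:
After op 1 (modify d.txt): modified={d.txt} staged={none}
After op 2 (modify a.txt): modified={a.txt, d.txt} staged={none}
After op 3 (modify c.txt): modified={a.txt, c.txt, d.txt} staged={none}
After op 4 (git add a.txt): modified={c.txt, d.txt} staged={a.txt}
After op 5 (git commit): modified={c.txt, d.txt} staged={none}
After op 6 (git add d.txt): modified={c.txt} staged={d.txt}
After op 7 (git add c.txt): modified={none} staged={c.txt, d.txt}
After op 8 (git commit): modified={none} staged={none}
After op 9 (modify c.txt): modified={c.txt} staged={none}
After op 10 (modify b.txt): modified={b.txt, c.txt} staged={none}
After op 11 (git add c.txt): modified={b.txt} staged={c.txt}
After op 12 (git add b.txt): modified={none} staged={b.txt, c.txt}
After op 13 (modify a.txt): modified={a.txt} staged={b.txt, c.txt}
After op 14 (git reset b.txt): modified={a.txt, b.txt} staged={c.txt}
After op 15 (git reset c.txt): modified={a.txt, b.txt, c.txt} staged={none}
After op 16 (git add d.txt): modified={a.txt, b.txt, c.txt} staged={none}
After op 17 (git commit): modified={a.txt, b.txt, c.txt} staged={none}
Final staged set: {none} -> count=0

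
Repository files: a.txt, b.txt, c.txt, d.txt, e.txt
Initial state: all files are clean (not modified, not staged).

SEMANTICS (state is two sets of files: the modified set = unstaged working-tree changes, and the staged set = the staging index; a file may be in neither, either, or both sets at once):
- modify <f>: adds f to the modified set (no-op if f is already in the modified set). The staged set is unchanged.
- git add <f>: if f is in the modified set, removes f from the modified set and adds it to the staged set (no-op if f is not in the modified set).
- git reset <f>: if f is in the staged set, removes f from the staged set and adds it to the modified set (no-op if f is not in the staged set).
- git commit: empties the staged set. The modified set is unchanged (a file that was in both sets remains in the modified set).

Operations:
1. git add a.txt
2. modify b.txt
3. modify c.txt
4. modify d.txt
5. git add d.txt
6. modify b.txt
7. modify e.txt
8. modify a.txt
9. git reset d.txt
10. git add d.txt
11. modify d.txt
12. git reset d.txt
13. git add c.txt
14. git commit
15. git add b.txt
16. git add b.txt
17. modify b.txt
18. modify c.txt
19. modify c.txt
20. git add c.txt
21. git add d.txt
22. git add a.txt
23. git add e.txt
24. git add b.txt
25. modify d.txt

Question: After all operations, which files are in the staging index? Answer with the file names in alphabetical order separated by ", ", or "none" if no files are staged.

Answer: a.txt, b.txt, c.txt, d.txt, e.txt

Derivation:
After op 1 (git add a.txt): modified={none} staged={none}
After op 2 (modify b.txt): modified={b.txt} staged={none}
After op 3 (modify c.txt): modified={b.txt, c.txt} staged={none}
After op 4 (modify d.txt): modified={b.txt, c.txt, d.txt} staged={none}
After op 5 (git add d.txt): modified={b.txt, c.txt} staged={d.txt}
After op 6 (modify b.txt): modified={b.txt, c.txt} staged={d.txt}
After op 7 (modify e.txt): modified={b.txt, c.txt, e.txt} staged={d.txt}
After op 8 (modify a.txt): modified={a.txt, b.txt, c.txt, e.txt} staged={d.txt}
After op 9 (git reset d.txt): modified={a.txt, b.txt, c.txt, d.txt, e.txt} staged={none}
After op 10 (git add d.txt): modified={a.txt, b.txt, c.txt, e.txt} staged={d.txt}
After op 11 (modify d.txt): modified={a.txt, b.txt, c.txt, d.txt, e.txt} staged={d.txt}
After op 12 (git reset d.txt): modified={a.txt, b.txt, c.txt, d.txt, e.txt} staged={none}
After op 13 (git add c.txt): modified={a.txt, b.txt, d.txt, e.txt} staged={c.txt}
After op 14 (git commit): modified={a.txt, b.txt, d.txt, e.txt} staged={none}
After op 15 (git add b.txt): modified={a.txt, d.txt, e.txt} staged={b.txt}
After op 16 (git add b.txt): modified={a.txt, d.txt, e.txt} staged={b.txt}
After op 17 (modify b.txt): modified={a.txt, b.txt, d.txt, e.txt} staged={b.txt}
After op 18 (modify c.txt): modified={a.txt, b.txt, c.txt, d.txt, e.txt} staged={b.txt}
After op 19 (modify c.txt): modified={a.txt, b.txt, c.txt, d.txt, e.txt} staged={b.txt}
After op 20 (git add c.txt): modified={a.txt, b.txt, d.txt, e.txt} staged={b.txt, c.txt}
After op 21 (git add d.txt): modified={a.txt, b.txt, e.txt} staged={b.txt, c.txt, d.txt}
After op 22 (git add a.txt): modified={b.txt, e.txt} staged={a.txt, b.txt, c.txt, d.txt}
After op 23 (git add e.txt): modified={b.txt} staged={a.txt, b.txt, c.txt, d.txt, e.txt}
After op 24 (git add b.txt): modified={none} staged={a.txt, b.txt, c.txt, d.txt, e.txt}
After op 25 (modify d.txt): modified={d.txt} staged={a.txt, b.txt, c.txt, d.txt, e.txt}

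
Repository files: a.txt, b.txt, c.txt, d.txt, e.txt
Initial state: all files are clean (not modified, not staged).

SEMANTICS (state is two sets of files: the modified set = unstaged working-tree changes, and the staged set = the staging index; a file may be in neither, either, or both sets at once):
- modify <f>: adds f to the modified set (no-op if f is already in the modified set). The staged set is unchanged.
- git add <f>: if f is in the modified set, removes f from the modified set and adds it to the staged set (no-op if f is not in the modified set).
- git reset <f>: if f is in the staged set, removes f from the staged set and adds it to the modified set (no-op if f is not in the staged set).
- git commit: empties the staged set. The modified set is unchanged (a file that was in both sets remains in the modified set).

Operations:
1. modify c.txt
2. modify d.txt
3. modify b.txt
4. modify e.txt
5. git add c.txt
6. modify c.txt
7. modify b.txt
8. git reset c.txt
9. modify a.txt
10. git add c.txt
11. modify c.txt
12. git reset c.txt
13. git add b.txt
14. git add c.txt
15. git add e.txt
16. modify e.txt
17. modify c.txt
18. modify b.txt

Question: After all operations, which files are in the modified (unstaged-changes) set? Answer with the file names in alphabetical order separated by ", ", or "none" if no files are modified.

Answer: a.txt, b.txt, c.txt, d.txt, e.txt

Derivation:
After op 1 (modify c.txt): modified={c.txt} staged={none}
After op 2 (modify d.txt): modified={c.txt, d.txt} staged={none}
After op 3 (modify b.txt): modified={b.txt, c.txt, d.txt} staged={none}
After op 4 (modify e.txt): modified={b.txt, c.txt, d.txt, e.txt} staged={none}
After op 5 (git add c.txt): modified={b.txt, d.txt, e.txt} staged={c.txt}
After op 6 (modify c.txt): modified={b.txt, c.txt, d.txt, e.txt} staged={c.txt}
After op 7 (modify b.txt): modified={b.txt, c.txt, d.txt, e.txt} staged={c.txt}
After op 8 (git reset c.txt): modified={b.txt, c.txt, d.txt, e.txt} staged={none}
After op 9 (modify a.txt): modified={a.txt, b.txt, c.txt, d.txt, e.txt} staged={none}
After op 10 (git add c.txt): modified={a.txt, b.txt, d.txt, e.txt} staged={c.txt}
After op 11 (modify c.txt): modified={a.txt, b.txt, c.txt, d.txt, e.txt} staged={c.txt}
After op 12 (git reset c.txt): modified={a.txt, b.txt, c.txt, d.txt, e.txt} staged={none}
After op 13 (git add b.txt): modified={a.txt, c.txt, d.txt, e.txt} staged={b.txt}
After op 14 (git add c.txt): modified={a.txt, d.txt, e.txt} staged={b.txt, c.txt}
After op 15 (git add e.txt): modified={a.txt, d.txt} staged={b.txt, c.txt, e.txt}
After op 16 (modify e.txt): modified={a.txt, d.txt, e.txt} staged={b.txt, c.txt, e.txt}
After op 17 (modify c.txt): modified={a.txt, c.txt, d.txt, e.txt} staged={b.txt, c.txt, e.txt}
After op 18 (modify b.txt): modified={a.txt, b.txt, c.txt, d.txt, e.txt} staged={b.txt, c.txt, e.txt}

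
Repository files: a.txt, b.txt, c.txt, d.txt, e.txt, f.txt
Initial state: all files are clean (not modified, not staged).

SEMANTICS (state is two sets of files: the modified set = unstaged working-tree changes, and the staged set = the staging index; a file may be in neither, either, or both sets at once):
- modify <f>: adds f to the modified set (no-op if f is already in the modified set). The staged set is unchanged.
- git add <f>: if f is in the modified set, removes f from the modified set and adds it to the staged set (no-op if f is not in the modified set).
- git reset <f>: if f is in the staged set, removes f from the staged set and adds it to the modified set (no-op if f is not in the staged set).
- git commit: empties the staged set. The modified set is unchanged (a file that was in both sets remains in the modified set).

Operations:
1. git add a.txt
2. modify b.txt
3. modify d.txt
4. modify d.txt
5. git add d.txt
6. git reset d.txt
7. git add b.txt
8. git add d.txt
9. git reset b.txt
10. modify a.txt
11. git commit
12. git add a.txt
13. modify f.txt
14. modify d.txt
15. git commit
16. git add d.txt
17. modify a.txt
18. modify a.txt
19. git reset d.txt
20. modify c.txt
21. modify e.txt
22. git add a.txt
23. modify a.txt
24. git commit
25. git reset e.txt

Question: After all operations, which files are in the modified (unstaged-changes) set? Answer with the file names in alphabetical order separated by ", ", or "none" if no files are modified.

Answer: a.txt, b.txt, c.txt, d.txt, e.txt, f.txt

Derivation:
After op 1 (git add a.txt): modified={none} staged={none}
After op 2 (modify b.txt): modified={b.txt} staged={none}
After op 3 (modify d.txt): modified={b.txt, d.txt} staged={none}
After op 4 (modify d.txt): modified={b.txt, d.txt} staged={none}
After op 5 (git add d.txt): modified={b.txt} staged={d.txt}
After op 6 (git reset d.txt): modified={b.txt, d.txt} staged={none}
After op 7 (git add b.txt): modified={d.txt} staged={b.txt}
After op 8 (git add d.txt): modified={none} staged={b.txt, d.txt}
After op 9 (git reset b.txt): modified={b.txt} staged={d.txt}
After op 10 (modify a.txt): modified={a.txt, b.txt} staged={d.txt}
After op 11 (git commit): modified={a.txt, b.txt} staged={none}
After op 12 (git add a.txt): modified={b.txt} staged={a.txt}
After op 13 (modify f.txt): modified={b.txt, f.txt} staged={a.txt}
After op 14 (modify d.txt): modified={b.txt, d.txt, f.txt} staged={a.txt}
After op 15 (git commit): modified={b.txt, d.txt, f.txt} staged={none}
After op 16 (git add d.txt): modified={b.txt, f.txt} staged={d.txt}
After op 17 (modify a.txt): modified={a.txt, b.txt, f.txt} staged={d.txt}
After op 18 (modify a.txt): modified={a.txt, b.txt, f.txt} staged={d.txt}
After op 19 (git reset d.txt): modified={a.txt, b.txt, d.txt, f.txt} staged={none}
After op 20 (modify c.txt): modified={a.txt, b.txt, c.txt, d.txt, f.txt} staged={none}
After op 21 (modify e.txt): modified={a.txt, b.txt, c.txt, d.txt, e.txt, f.txt} staged={none}
After op 22 (git add a.txt): modified={b.txt, c.txt, d.txt, e.txt, f.txt} staged={a.txt}
After op 23 (modify a.txt): modified={a.txt, b.txt, c.txt, d.txt, e.txt, f.txt} staged={a.txt}
After op 24 (git commit): modified={a.txt, b.txt, c.txt, d.txt, e.txt, f.txt} staged={none}
After op 25 (git reset e.txt): modified={a.txt, b.txt, c.txt, d.txt, e.txt, f.txt} staged={none}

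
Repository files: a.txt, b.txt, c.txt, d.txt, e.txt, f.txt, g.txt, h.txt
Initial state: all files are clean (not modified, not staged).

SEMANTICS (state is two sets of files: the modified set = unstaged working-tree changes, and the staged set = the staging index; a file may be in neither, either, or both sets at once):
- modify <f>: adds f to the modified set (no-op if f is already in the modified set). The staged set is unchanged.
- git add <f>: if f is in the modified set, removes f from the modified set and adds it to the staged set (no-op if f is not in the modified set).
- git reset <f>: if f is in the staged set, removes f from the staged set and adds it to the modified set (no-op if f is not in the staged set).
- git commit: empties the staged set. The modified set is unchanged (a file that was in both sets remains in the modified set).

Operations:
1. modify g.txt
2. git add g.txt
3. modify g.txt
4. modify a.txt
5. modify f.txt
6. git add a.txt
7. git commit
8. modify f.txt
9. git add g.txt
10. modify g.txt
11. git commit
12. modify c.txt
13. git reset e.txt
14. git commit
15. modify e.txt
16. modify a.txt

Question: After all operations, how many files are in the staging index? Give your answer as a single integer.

After op 1 (modify g.txt): modified={g.txt} staged={none}
After op 2 (git add g.txt): modified={none} staged={g.txt}
After op 3 (modify g.txt): modified={g.txt} staged={g.txt}
After op 4 (modify a.txt): modified={a.txt, g.txt} staged={g.txt}
After op 5 (modify f.txt): modified={a.txt, f.txt, g.txt} staged={g.txt}
After op 6 (git add a.txt): modified={f.txt, g.txt} staged={a.txt, g.txt}
After op 7 (git commit): modified={f.txt, g.txt} staged={none}
After op 8 (modify f.txt): modified={f.txt, g.txt} staged={none}
After op 9 (git add g.txt): modified={f.txt} staged={g.txt}
After op 10 (modify g.txt): modified={f.txt, g.txt} staged={g.txt}
After op 11 (git commit): modified={f.txt, g.txt} staged={none}
After op 12 (modify c.txt): modified={c.txt, f.txt, g.txt} staged={none}
After op 13 (git reset e.txt): modified={c.txt, f.txt, g.txt} staged={none}
After op 14 (git commit): modified={c.txt, f.txt, g.txt} staged={none}
After op 15 (modify e.txt): modified={c.txt, e.txt, f.txt, g.txt} staged={none}
After op 16 (modify a.txt): modified={a.txt, c.txt, e.txt, f.txt, g.txt} staged={none}
Final staged set: {none} -> count=0

Answer: 0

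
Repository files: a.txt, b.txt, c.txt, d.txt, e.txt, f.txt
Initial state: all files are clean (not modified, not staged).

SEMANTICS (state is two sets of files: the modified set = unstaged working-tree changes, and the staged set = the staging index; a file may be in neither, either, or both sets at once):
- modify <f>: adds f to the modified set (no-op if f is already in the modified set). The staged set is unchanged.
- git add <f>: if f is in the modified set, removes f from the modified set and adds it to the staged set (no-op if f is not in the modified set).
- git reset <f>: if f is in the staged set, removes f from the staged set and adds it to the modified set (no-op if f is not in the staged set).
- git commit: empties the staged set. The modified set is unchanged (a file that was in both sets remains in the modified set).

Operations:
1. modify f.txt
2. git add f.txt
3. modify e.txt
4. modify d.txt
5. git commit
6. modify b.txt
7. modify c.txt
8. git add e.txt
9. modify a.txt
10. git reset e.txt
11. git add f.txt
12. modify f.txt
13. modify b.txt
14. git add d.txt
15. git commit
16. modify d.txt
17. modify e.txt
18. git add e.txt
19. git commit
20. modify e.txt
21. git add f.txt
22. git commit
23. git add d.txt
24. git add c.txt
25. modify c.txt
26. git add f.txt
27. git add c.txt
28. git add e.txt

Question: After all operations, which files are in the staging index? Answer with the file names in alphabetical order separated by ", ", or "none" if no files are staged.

Answer: c.txt, d.txt, e.txt

Derivation:
After op 1 (modify f.txt): modified={f.txt} staged={none}
After op 2 (git add f.txt): modified={none} staged={f.txt}
After op 3 (modify e.txt): modified={e.txt} staged={f.txt}
After op 4 (modify d.txt): modified={d.txt, e.txt} staged={f.txt}
After op 5 (git commit): modified={d.txt, e.txt} staged={none}
After op 6 (modify b.txt): modified={b.txt, d.txt, e.txt} staged={none}
After op 7 (modify c.txt): modified={b.txt, c.txt, d.txt, e.txt} staged={none}
After op 8 (git add e.txt): modified={b.txt, c.txt, d.txt} staged={e.txt}
After op 9 (modify a.txt): modified={a.txt, b.txt, c.txt, d.txt} staged={e.txt}
After op 10 (git reset e.txt): modified={a.txt, b.txt, c.txt, d.txt, e.txt} staged={none}
After op 11 (git add f.txt): modified={a.txt, b.txt, c.txt, d.txt, e.txt} staged={none}
After op 12 (modify f.txt): modified={a.txt, b.txt, c.txt, d.txt, e.txt, f.txt} staged={none}
After op 13 (modify b.txt): modified={a.txt, b.txt, c.txt, d.txt, e.txt, f.txt} staged={none}
After op 14 (git add d.txt): modified={a.txt, b.txt, c.txt, e.txt, f.txt} staged={d.txt}
After op 15 (git commit): modified={a.txt, b.txt, c.txt, e.txt, f.txt} staged={none}
After op 16 (modify d.txt): modified={a.txt, b.txt, c.txt, d.txt, e.txt, f.txt} staged={none}
After op 17 (modify e.txt): modified={a.txt, b.txt, c.txt, d.txt, e.txt, f.txt} staged={none}
After op 18 (git add e.txt): modified={a.txt, b.txt, c.txt, d.txt, f.txt} staged={e.txt}
After op 19 (git commit): modified={a.txt, b.txt, c.txt, d.txt, f.txt} staged={none}
After op 20 (modify e.txt): modified={a.txt, b.txt, c.txt, d.txt, e.txt, f.txt} staged={none}
After op 21 (git add f.txt): modified={a.txt, b.txt, c.txt, d.txt, e.txt} staged={f.txt}
After op 22 (git commit): modified={a.txt, b.txt, c.txt, d.txt, e.txt} staged={none}
After op 23 (git add d.txt): modified={a.txt, b.txt, c.txt, e.txt} staged={d.txt}
After op 24 (git add c.txt): modified={a.txt, b.txt, e.txt} staged={c.txt, d.txt}
After op 25 (modify c.txt): modified={a.txt, b.txt, c.txt, e.txt} staged={c.txt, d.txt}
After op 26 (git add f.txt): modified={a.txt, b.txt, c.txt, e.txt} staged={c.txt, d.txt}
After op 27 (git add c.txt): modified={a.txt, b.txt, e.txt} staged={c.txt, d.txt}
After op 28 (git add e.txt): modified={a.txt, b.txt} staged={c.txt, d.txt, e.txt}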